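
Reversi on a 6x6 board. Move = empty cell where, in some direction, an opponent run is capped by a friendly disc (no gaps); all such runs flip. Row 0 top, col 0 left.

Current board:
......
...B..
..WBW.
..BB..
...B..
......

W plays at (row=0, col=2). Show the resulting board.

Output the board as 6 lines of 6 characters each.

Place W at (0,2); scan 8 dirs for brackets.
Dir NW: edge -> no flip
Dir N: edge -> no flip
Dir NE: edge -> no flip
Dir W: first cell '.' (not opp) -> no flip
Dir E: first cell '.' (not opp) -> no flip
Dir SW: first cell '.' (not opp) -> no flip
Dir S: first cell '.' (not opp) -> no flip
Dir SE: opp run (1,3) capped by W -> flip
All flips: (1,3)

Answer: ..W...
...W..
..WBW.
..BB..
...B..
......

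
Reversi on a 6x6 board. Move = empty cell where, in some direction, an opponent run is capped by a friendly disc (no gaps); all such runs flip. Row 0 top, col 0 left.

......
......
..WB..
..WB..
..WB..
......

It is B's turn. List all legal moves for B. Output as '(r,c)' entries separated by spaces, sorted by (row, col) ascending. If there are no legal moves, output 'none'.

Answer: (1,1) (2,1) (3,1) (4,1) (5,1)

Derivation:
(1,1): flips 1 -> legal
(1,2): no bracket -> illegal
(1,3): no bracket -> illegal
(2,1): flips 2 -> legal
(3,1): flips 1 -> legal
(4,1): flips 2 -> legal
(5,1): flips 1 -> legal
(5,2): no bracket -> illegal
(5,3): no bracket -> illegal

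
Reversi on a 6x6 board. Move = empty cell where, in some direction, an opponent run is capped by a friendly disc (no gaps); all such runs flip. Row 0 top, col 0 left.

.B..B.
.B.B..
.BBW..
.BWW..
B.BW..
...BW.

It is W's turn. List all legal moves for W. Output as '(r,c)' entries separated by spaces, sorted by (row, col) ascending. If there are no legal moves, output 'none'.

Answer: (0,0) (0,3) (1,0) (1,2) (2,0) (3,0) (4,1) (5,1) (5,2)

Derivation:
(0,0): flips 2 -> legal
(0,2): no bracket -> illegal
(0,3): flips 1 -> legal
(0,5): no bracket -> illegal
(1,0): flips 1 -> legal
(1,2): flips 1 -> legal
(1,4): no bracket -> illegal
(1,5): no bracket -> illegal
(2,0): flips 2 -> legal
(2,4): no bracket -> illegal
(3,0): flips 1 -> legal
(4,1): flips 1 -> legal
(4,4): no bracket -> illegal
(5,0): no bracket -> illegal
(5,1): flips 1 -> legal
(5,2): flips 2 -> legal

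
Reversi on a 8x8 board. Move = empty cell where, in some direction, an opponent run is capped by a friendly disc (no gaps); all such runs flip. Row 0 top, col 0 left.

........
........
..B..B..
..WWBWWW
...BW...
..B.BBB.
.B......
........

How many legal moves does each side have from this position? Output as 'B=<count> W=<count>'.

Answer: B=6 W=10

Derivation:
-- B to move --
(2,1): flips 1 -> legal
(2,3): flips 1 -> legal
(2,4): no bracket -> illegal
(2,6): no bracket -> illegal
(2,7): no bracket -> illegal
(3,1): flips 2 -> legal
(4,1): no bracket -> illegal
(4,2): flips 1 -> legal
(4,5): flips 2 -> legal
(4,6): no bracket -> illegal
(4,7): flips 1 -> legal
(5,3): no bracket -> illegal
B mobility = 6
-- W to move --
(1,1): flips 1 -> legal
(1,2): flips 1 -> legal
(1,3): no bracket -> illegal
(1,4): flips 1 -> legal
(1,5): flips 1 -> legal
(1,6): no bracket -> illegal
(2,1): no bracket -> illegal
(2,3): no bracket -> illegal
(2,4): flips 1 -> legal
(2,6): no bracket -> illegal
(3,1): no bracket -> illegal
(4,1): no bracket -> illegal
(4,2): flips 1 -> legal
(4,5): no bracket -> illegal
(4,6): no bracket -> illegal
(4,7): no bracket -> illegal
(5,0): no bracket -> illegal
(5,1): no bracket -> illegal
(5,3): flips 1 -> legal
(5,7): no bracket -> illegal
(6,0): no bracket -> illegal
(6,2): no bracket -> illegal
(6,3): no bracket -> illegal
(6,4): flips 1 -> legal
(6,5): flips 2 -> legal
(6,6): flips 1 -> legal
(6,7): no bracket -> illegal
(7,0): no bracket -> illegal
(7,1): no bracket -> illegal
(7,2): no bracket -> illegal
W mobility = 10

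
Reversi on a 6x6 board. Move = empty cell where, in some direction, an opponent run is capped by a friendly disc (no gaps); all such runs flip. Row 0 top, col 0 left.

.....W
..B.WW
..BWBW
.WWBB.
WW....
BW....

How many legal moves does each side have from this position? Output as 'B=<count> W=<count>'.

-- B to move --
(0,3): no bracket -> illegal
(0,4): flips 1 -> legal
(1,3): flips 1 -> legal
(2,0): no bracket -> illegal
(2,1): no bracket -> illegal
(3,0): flips 3 -> legal
(3,5): no bracket -> illegal
(4,2): flips 1 -> legal
(4,3): no bracket -> illegal
(5,2): flips 1 -> legal
B mobility = 5
-- W to move --
(0,1): flips 1 -> legal
(0,2): flips 2 -> legal
(0,3): no bracket -> illegal
(1,1): no bracket -> illegal
(1,3): flips 1 -> legal
(2,1): flips 1 -> legal
(3,5): flips 2 -> legal
(4,2): flips 2 -> legal
(4,3): flips 2 -> legal
(4,4): flips 2 -> legal
(4,5): flips 1 -> legal
W mobility = 9

Answer: B=5 W=9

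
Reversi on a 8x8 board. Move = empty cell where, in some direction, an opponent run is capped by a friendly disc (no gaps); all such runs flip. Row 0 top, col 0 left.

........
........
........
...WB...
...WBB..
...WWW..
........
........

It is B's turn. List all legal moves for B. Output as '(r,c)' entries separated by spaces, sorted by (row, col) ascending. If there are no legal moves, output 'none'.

Answer: (2,2) (3,2) (4,2) (5,2) (6,2) (6,3) (6,4) (6,5) (6,6)

Derivation:
(2,2): flips 1 -> legal
(2,3): no bracket -> illegal
(2,4): no bracket -> illegal
(3,2): flips 1 -> legal
(4,2): flips 1 -> legal
(4,6): no bracket -> illegal
(5,2): flips 1 -> legal
(5,6): no bracket -> illegal
(6,2): flips 1 -> legal
(6,3): flips 1 -> legal
(6,4): flips 1 -> legal
(6,5): flips 1 -> legal
(6,6): flips 1 -> legal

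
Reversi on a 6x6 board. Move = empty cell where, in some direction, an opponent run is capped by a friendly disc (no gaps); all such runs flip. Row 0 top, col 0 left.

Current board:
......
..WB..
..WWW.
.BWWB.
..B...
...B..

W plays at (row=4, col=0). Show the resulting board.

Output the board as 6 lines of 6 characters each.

Place W at (4,0); scan 8 dirs for brackets.
Dir NW: edge -> no flip
Dir N: first cell '.' (not opp) -> no flip
Dir NE: opp run (3,1) capped by W -> flip
Dir W: edge -> no flip
Dir E: first cell '.' (not opp) -> no flip
Dir SW: edge -> no flip
Dir S: first cell '.' (not opp) -> no flip
Dir SE: first cell '.' (not opp) -> no flip
All flips: (3,1)

Answer: ......
..WB..
..WWW.
.WWWB.
W.B...
...B..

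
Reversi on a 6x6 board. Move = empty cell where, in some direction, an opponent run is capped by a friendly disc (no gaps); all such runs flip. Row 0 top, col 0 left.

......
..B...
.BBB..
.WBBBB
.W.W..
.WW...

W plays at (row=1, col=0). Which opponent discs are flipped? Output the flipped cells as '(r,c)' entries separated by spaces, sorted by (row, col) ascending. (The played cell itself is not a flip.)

Answer: (2,1) (3,2)

Derivation:
Dir NW: edge -> no flip
Dir N: first cell '.' (not opp) -> no flip
Dir NE: first cell '.' (not opp) -> no flip
Dir W: edge -> no flip
Dir E: first cell '.' (not opp) -> no flip
Dir SW: edge -> no flip
Dir S: first cell '.' (not opp) -> no flip
Dir SE: opp run (2,1) (3,2) capped by W -> flip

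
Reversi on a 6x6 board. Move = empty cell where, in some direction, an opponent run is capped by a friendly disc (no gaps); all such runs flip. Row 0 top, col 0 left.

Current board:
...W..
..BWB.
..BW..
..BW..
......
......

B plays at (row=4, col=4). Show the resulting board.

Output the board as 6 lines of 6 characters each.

Place B at (4,4); scan 8 dirs for brackets.
Dir NW: opp run (3,3) capped by B -> flip
Dir N: first cell '.' (not opp) -> no flip
Dir NE: first cell '.' (not opp) -> no flip
Dir W: first cell '.' (not opp) -> no flip
Dir E: first cell '.' (not opp) -> no flip
Dir SW: first cell '.' (not opp) -> no flip
Dir S: first cell '.' (not opp) -> no flip
Dir SE: first cell '.' (not opp) -> no flip
All flips: (3,3)

Answer: ...W..
..BWB.
..BW..
..BB..
....B.
......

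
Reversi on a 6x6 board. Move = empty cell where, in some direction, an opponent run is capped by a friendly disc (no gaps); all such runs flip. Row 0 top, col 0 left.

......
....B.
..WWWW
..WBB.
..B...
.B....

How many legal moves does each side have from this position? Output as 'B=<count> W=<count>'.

-- B to move --
(1,1): flips 1 -> legal
(1,2): flips 3 -> legal
(1,3): flips 1 -> legal
(1,5): flips 1 -> legal
(2,1): no bracket -> illegal
(3,1): flips 1 -> legal
(3,5): no bracket -> illegal
(4,1): flips 2 -> legal
(4,3): no bracket -> illegal
B mobility = 6
-- W to move --
(0,3): flips 1 -> legal
(0,4): flips 1 -> legal
(0,5): flips 1 -> legal
(1,3): no bracket -> illegal
(1,5): no bracket -> illegal
(3,1): no bracket -> illegal
(3,5): flips 2 -> legal
(4,0): no bracket -> illegal
(4,1): no bracket -> illegal
(4,3): flips 2 -> legal
(4,4): flips 2 -> legal
(4,5): flips 1 -> legal
(5,0): no bracket -> illegal
(5,2): flips 1 -> legal
(5,3): no bracket -> illegal
W mobility = 8

Answer: B=6 W=8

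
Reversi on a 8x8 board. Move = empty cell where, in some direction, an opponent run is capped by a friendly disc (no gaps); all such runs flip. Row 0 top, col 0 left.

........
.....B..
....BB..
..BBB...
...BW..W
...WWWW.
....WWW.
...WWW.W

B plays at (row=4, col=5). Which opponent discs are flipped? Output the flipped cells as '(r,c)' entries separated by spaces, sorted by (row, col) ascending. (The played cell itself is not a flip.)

Dir NW: first cell 'B' (not opp) -> no flip
Dir N: first cell '.' (not opp) -> no flip
Dir NE: first cell '.' (not opp) -> no flip
Dir W: opp run (4,4) capped by B -> flip
Dir E: first cell '.' (not opp) -> no flip
Dir SW: opp run (5,4), next='.' -> no flip
Dir S: opp run (5,5) (6,5) (7,5), next=edge -> no flip
Dir SE: opp run (5,6), next='.' -> no flip

Answer: (4,4)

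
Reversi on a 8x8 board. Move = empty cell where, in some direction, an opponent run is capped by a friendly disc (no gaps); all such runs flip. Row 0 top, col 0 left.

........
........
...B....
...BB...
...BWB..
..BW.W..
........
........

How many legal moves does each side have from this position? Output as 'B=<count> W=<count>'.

-- B to move --
(3,5): no bracket -> illegal
(4,2): no bracket -> illegal
(4,6): no bracket -> illegal
(5,4): flips 2 -> legal
(5,6): no bracket -> illegal
(6,2): no bracket -> illegal
(6,3): flips 1 -> legal
(6,4): no bracket -> illegal
(6,5): flips 1 -> legal
(6,6): flips 2 -> legal
B mobility = 4
-- W to move --
(1,2): no bracket -> illegal
(1,3): flips 3 -> legal
(1,4): no bracket -> illegal
(2,2): flips 1 -> legal
(2,4): flips 1 -> legal
(2,5): no bracket -> illegal
(3,2): no bracket -> illegal
(3,5): flips 1 -> legal
(3,6): no bracket -> illegal
(4,1): no bracket -> illegal
(4,2): flips 1 -> legal
(4,6): flips 1 -> legal
(5,1): flips 1 -> legal
(5,4): no bracket -> illegal
(5,6): no bracket -> illegal
(6,1): no bracket -> illegal
(6,2): no bracket -> illegal
(6,3): no bracket -> illegal
W mobility = 7

Answer: B=4 W=7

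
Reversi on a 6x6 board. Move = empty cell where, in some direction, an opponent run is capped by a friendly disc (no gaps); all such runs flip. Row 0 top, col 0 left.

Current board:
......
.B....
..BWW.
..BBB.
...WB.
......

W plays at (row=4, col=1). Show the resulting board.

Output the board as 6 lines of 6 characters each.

Answer: ......
.B....
..BWW.
..WBB.
.W.WB.
......

Derivation:
Place W at (4,1); scan 8 dirs for brackets.
Dir NW: first cell '.' (not opp) -> no flip
Dir N: first cell '.' (not opp) -> no flip
Dir NE: opp run (3,2) capped by W -> flip
Dir W: first cell '.' (not opp) -> no flip
Dir E: first cell '.' (not opp) -> no flip
Dir SW: first cell '.' (not opp) -> no flip
Dir S: first cell '.' (not opp) -> no flip
Dir SE: first cell '.' (not opp) -> no flip
All flips: (3,2)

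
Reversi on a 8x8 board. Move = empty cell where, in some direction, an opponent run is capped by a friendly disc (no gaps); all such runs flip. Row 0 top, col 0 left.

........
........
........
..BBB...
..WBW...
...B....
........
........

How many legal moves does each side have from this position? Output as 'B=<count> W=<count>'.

-- B to move --
(3,1): flips 1 -> legal
(3,5): flips 1 -> legal
(4,1): flips 1 -> legal
(4,5): flips 1 -> legal
(5,1): flips 1 -> legal
(5,2): flips 1 -> legal
(5,4): flips 1 -> legal
(5,5): flips 1 -> legal
B mobility = 8
-- W to move --
(2,1): no bracket -> illegal
(2,2): flips 2 -> legal
(2,3): no bracket -> illegal
(2,4): flips 2 -> legal
(2,5): no bracket -> illegal
(3,1): no bracket -> illegal
(3,5): no bracket -> illegal
(4,1): no bracket -> illegal
(4,5): no bracket -> illegal
(5,2): no bracket -> illegal
(5,4): no bracket -> illegal
(6,2): flips 1 -> legal
(6,3): no bracket -> illegal
(6,4): flips 1 -> legal
W mobility = 4

Answer: B=8 W=4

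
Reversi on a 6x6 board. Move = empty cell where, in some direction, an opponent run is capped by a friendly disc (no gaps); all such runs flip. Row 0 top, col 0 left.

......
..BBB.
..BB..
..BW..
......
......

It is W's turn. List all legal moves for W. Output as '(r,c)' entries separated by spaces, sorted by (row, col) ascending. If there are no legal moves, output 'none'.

(0,1): no bracket -> illegal
(0,2): no bracket -> illegal
(0,3): flips 2 -> legal
(0,4): no bracket -> illegal
(0,5): no bracket -> illegal
(1,1): flips 1 -> legal
(1,5): no bracket -> illegal
(2,1): no bracket -> illegal
(2,4): no bracket -> illegal
(2,5): no bracket -> illegal
(3,1): flips 1 -> legal
(3,4): no bracket -> illegal
(4,1): no bracket -> illegal
(4,2): no bracket -> illegal
(4,3): no bracket -> illegal

Answer: (0,3) (1,1) (3,1)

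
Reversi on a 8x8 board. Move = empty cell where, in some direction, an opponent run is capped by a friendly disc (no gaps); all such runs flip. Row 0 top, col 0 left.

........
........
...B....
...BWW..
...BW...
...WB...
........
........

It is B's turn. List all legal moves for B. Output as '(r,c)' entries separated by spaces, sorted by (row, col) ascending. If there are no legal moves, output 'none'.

(2,4): flips 2 -> legal
(2,5): flips 1 -> legal
(2,6): no bracket -> illegal
(3,6): flips 2 -> legal
(4,2): no bracket -> illegal
(4,5): flips 2 -> legal
(4,6): no bracket -> illegal
(5,2): flips 1 -> legal
(5,5): flips 1 -> legal
(6,2): no bracket -> illegal
(6,3): flips 1 -> legal
(6,4): no bracket -> illegal

Answer: (2,4) (2,5) (3,6) (4,5) (5,2) (5,5) (6,3)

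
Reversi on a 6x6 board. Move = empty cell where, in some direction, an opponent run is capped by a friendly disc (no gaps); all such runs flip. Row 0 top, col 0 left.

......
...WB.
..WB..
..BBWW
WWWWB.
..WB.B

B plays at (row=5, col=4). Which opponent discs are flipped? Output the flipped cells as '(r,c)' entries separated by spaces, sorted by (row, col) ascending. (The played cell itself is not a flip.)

Answer: (4,3)

Derivation:
Dir NW: opp run (4,3) capped by B -> flip
Dir N: first cell 'B' (not opp) -> no flip
Dir NE: first cell '.' (not opp) -> no flip
Dir W: first cell 'B' (not opp) -> no flip
Dir E: first cell 'B' (not opp) -> no flip
Dir SW: edge -> no flip
Dir S: edge -> no flip
Dir SE: edge -> no flip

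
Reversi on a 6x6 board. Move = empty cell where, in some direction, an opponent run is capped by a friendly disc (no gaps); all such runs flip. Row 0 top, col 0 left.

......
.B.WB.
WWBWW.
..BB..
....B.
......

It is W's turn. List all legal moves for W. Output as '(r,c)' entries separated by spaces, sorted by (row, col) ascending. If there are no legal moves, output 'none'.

Answer: (0,1) (0,2) (0,4) (0,5) (1,5) (3,1) (4,1) (4,2) (4,3)

Derivation:
(0,0): no bracket -> illegal
(0,1): flips 1 -> legal
(0,2): flips 1 -> legal
(0,3): no bracket -> illegal
(0,4): flips 1 -> legal
(0,5): flips 1 -> legal
(1,0): no bracket -> illegal
(1,2): no bracket -> illegal
(1,5): flips 1 -> legal
(2,5): no bracket -> illegal
(3,1): flips 1 -> legal
(3,4): no bracket -> illegal
(3,5): no bracket -> illegal
(4,1): flips 1 -> legal
(4,2): flips 1 -> legal
(4,3): flips 2 -> legal
(4,5): no bracket -> illegal
(5,3): no bracket -> illegal
(5,4): no bracket -> illegal
(5,5): no bracket -> illegal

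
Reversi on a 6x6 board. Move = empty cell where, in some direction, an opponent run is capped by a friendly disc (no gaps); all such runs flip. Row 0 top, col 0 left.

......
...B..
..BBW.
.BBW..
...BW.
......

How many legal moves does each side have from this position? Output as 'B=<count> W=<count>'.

-- B to move --
(1,4): no bracket -> illegal
(1,5): no bracket -> illegal
(2,5): flips 1 -> legal
(3,4): flips 1 -> legal
(3,5): flips 1 -> legal
(4,2): no bracket -> illegal
(4,5): flips 1 -> legal
(5,3): no bracket -> illegal
(5,4): no bracket -> illegal
(5,5): flips 2 -> legal
B mobility = 5
-- W to move --
(0,2): flips 1 -> legal
(0,3): flips 2 -> legal
(0,4): no bracket -> illegal
(1,1): flips 1 -> legal
(1,2): no bracket -> illegal
(1,4): no bracket -> illegal
(2,0): no bracket -> illegal
(2,1): flips 2 -> legal
(3,0): flips 2 -> legal
(3,4): no bracket -> illegal
(4,0): no bracket -> illegal
(4,1): no bracket -> illegal
(4,2): flips 1 -> legal
(5,2): no bracket -> illegal
(5,3): flips 1 -> legal
(5,4): no bracket -> illegal
W mobility = 7

Answer: B=5 W=7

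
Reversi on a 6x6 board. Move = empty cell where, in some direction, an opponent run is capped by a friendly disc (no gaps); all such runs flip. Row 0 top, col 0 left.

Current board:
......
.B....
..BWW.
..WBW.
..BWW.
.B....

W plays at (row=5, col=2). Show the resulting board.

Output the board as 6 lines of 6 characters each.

Answer: ......
.B....
..BWW.
..WBW.
..WWW.
.BW...

Derivation:
Place W at (5,2); scan 8 dirs for brackets.
Dir NW: first cell '.' (not opp) -> no flip
Dir N: opp run (4,2) capped by W -> flip
Dir NE: first cell 'W' (not opp) -> no flip
Dir W: opp run (5,1), next='.' -> no flip
Dir E: first cell '.' (not opp) -> no flip
Dir SW: edge -> no flip
Dir S: edge -> no flip
Dir SE: edge -> no flip
All flips: (4,2)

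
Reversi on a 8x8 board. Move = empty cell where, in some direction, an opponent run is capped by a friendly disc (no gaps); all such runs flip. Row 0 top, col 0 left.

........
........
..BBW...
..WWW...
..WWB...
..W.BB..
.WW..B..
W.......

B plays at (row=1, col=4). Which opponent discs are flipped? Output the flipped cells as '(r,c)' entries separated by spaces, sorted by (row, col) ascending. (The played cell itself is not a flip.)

Answer: (2,4) (3,4)

Derivation:
Dir NW: first cell '.' (not opp) -> no flip
Dir N: first cell '.' (not opp) -> no flip
Dir NE: first cell '.' (not opp) -> no flip
Dir W: first cell '.' (not opp) -> no flip
Dir E: first cell '.' (not opp) -> no flip
Dir SW: first cell 'B' (not opp) -> no flip
Dir S: opp run (2,4) (3,4) capped by B -> flip
Dir SE: first cell '.' (not opp) -> no flip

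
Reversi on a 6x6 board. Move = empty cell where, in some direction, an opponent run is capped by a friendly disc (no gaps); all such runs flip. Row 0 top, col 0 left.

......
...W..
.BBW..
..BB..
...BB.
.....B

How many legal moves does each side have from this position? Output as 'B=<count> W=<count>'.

Answer: B=4 W=4

Derivation:
-- B to move --
(0,2): no bracket -> illegal
(0,3): flips 2 -> legal
(0,4): flips 1 -> legal
(1,2): no bracket -> illegal
(1,4): flips 1 -> legal
(2,4): flips 1 -> legal
(3,4): no bracket -> illegal
B mobility = 4
-- W to move --
(1,0): no bracket -> illegal
(1,1): no bracket -> illegal
(1,2): no bracket -> illegal
(2,0): flips 2 -> legal
(2,4): no bracket -> illegal
(3,0): no bracket -> illegal
(3,1): flips 1 -> legal
(3,4): no bracket -> illegal
(3,5): no bracket -> illegal
(4,1): flips 1 -> legal
(4,2): no bracket -> illegal
(4,5): no bracket -> illegal
(5,2): no bracket -> illegal
(5,3): flips 2 -> legal
(5,4): no bracket -> illegal
W mobility = 4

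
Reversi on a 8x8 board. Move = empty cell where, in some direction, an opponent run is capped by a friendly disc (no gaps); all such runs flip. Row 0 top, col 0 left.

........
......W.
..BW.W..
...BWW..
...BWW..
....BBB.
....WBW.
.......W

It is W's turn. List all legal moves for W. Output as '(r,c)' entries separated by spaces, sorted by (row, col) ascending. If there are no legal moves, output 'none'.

Answer: (1,1) (2,1) (3,2) (4,2) (4,6) (5,2) (5,3) (6,3) (6,7) (7,5)

Derivation:
(1,1): flips 2 -> legal
(1,2): no bracket -> illegal
(1,3): no bracket -> illegal
(2,1): flips 1 -> legal
(2,4): no bracket -> illegal
(3,1): no bracket -> illegal
(3,2): flips 1 -> legal
(4,2): flips 1 -> legal
(4,6): flips 2 -> legal
(4,7): no bracket -> illegal
(5,2): flips 1 -> legal
(5,3): flips 2 -> legal
(5,7): no bracket -> illegal
(6,3): flips 1 -> legal
(6,7): flips 1 -> legal
(7,4): no bracket -> illegal
(7,5): flips 2 -> legal
(7,6): no bracket -> illegal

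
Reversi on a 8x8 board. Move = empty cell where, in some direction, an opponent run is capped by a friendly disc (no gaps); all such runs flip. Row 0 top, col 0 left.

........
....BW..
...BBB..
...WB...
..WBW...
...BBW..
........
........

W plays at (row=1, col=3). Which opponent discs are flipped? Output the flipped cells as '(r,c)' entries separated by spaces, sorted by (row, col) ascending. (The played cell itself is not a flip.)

Dir NW: first cell '.' (not opp) -> no flip
Dir N: first cell '.' (not opp) -> no flip
Dir NE: first cell '.' (not opp) -> no flip
Dir W: first cell '.' (not opp) -> no flip
Dir E: opp run (1,4) capped by W -> flip
Dir SW: first cell '.' (not opp) -> no flip
Dir S: opp run (2,3) capped by W -> flip
Dir SE: opp run (2,4), next='.' -> no flip

Answer: (1,4) (2,3)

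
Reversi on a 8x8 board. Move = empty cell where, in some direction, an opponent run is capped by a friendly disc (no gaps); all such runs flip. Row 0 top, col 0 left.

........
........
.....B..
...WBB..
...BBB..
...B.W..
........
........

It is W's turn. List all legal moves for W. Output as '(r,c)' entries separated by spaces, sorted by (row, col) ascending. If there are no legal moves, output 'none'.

Answer: (1,5) (3,6) (6,3)

Derivation:
(1,4): no bracket -> illegal
(1,5): flips 3 -> legal
(1,6): no bracket -> illegal
(2,3): no bracket -> illegal
(2,4): no bracket -> illegal
(2,6): no bracket -> illegal
(3,2): no bracket -> illegal
(3,6): flips 2 -> legal
(4,2): no bracket -> illegal
(4,6): no bracket -> illegal
(5,2): no bracket -> illegal
(5,4): no bracket -> illegal
(5,6): no bracket -> illegal
(6,2): no bracket -> illegal
(6,3): flips 2 -> legal
(6,4): no bracket -> illegal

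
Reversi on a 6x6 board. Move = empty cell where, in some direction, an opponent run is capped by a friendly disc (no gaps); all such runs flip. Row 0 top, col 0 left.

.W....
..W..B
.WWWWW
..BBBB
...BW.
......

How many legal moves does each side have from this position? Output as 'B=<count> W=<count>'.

-- B to move --
(0,0): no bracket -> illegal
(0,2): flips 2 -> legal
(0,3): no bracket -> illegal
(1,0): flips 1 -> legal
(1,1): flips 1 -> legal
(1,3): flips 2 -> legal
(1,4): flips 2 -> legal
(2,0): no bracket -> illegal
(3,0): no bracket -> illegal
(3,1): no bracket -> illegal
(4,5): flips 1 -> legal
(5,3): flips 1 -> legal
(5,4): flips 1 -> legal
(5,5): flips 1 -> legal
B mobility = 9
-- W to move --
(0,4): no bracket -> illegal
(0,5): flips 1 -> legal
(1,4): no bracket -> illegal
(3,1): no bracket -> illegal
(4,1): flips 1 -> legal
(4,2): flips 3 -> legal
(4,5): flips 2 -> legal
(5,2): flips 2 -> legal
(5,3): flips 2 -> legal
(5,4): flips 2 -> legal
W mobility = 7

Answer: B=9 W=7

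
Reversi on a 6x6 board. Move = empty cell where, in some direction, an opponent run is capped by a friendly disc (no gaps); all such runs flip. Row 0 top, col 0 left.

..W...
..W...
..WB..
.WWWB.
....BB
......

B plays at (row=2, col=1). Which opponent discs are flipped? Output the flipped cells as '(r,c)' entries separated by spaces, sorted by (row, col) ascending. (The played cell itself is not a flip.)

Dir NW: first cell '.' (not opp) -> no flip
Dir N: first cell '.' (not opp) -> no flip
Dir NE: opp run (1,2), next='.' -> no flip
Dir W: first cell '.' (not opp) -> no flip
Dir E: opp run (2,2) capped by B -> flip
Dir SW: first cell '.' (not opp) -> no flip
Dir S: opp run (3,1), next='.' -> no flip
Dir SE: opp run (3,2), next='.' -> no flip

Answer: (2,2)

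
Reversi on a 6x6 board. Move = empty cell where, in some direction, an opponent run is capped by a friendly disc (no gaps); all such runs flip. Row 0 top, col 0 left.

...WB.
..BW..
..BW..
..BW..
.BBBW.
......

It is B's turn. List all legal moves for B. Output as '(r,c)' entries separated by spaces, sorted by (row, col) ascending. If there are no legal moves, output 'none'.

(0,2): flips 1 -> legal
(1,4): flips 2 -> legal
(2,4): flips 2 -> legal
(3,4): flips 2 -> legal
(3,5): no bracket -> illegal
(4,5): flips 1 -> legal
(5,3): no bracket -> illegal
(5,4): no bracket -> illegal
(5,5): flips 2 -> legal

Answer: (0,2) (1,4) (2,4) (3,4) (4,5) (5,5)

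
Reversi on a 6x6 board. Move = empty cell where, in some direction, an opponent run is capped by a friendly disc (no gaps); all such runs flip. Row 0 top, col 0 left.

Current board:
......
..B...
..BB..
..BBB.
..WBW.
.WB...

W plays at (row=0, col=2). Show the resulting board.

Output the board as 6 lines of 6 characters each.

Answer: ..W...
..W...
..WB..
..WBB.
..WBW.
.WB...

Derivation:
Place W at (0,2); scan 8 dirs for brackets.
Dir NW: edge -> no flip
Dir N: edge -> no flip
Dir NE: edge -> no flip
Dir W: first cell '.' (not opp) -> no flip
Dir E: first cell '.' (not opp) -> no flip
Dir SW: first cell '.' (not opp) -> no flip
Dir S: opp run (1,2) (2,2) (3,2) capped by W -> flip
Dir SE: first cell '.' (not opp) -> no flip
All flips: (1,2) (2,2) (3,2)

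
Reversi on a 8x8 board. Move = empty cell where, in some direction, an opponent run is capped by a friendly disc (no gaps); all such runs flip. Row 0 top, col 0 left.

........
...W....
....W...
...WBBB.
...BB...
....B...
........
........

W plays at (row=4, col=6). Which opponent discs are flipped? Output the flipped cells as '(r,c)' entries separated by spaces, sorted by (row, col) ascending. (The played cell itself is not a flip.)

Answer: (3,5)

Derivation:
Dir NW: opp run (3,5) capped by W -> flip
Dir N: opp run (3,6), next='.' -> no flip
Dir NE: first cell '.' (not opp) -> no flip
Dir W: first cell '.' (not opp) -> no flip
Dir E: first cell '.' (not opp) -> no flip
Dir SW: first cell '.' (not opp) -> no flip
Dir S: first cell '.' (not opp) -> no flip
Dir SE: first cell '.' (not opp) -> no flip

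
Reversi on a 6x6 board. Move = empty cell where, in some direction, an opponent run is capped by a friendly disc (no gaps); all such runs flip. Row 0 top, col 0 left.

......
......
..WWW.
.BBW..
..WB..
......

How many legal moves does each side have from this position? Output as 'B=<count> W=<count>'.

-- B to move --
(1,1): no bracket -> illegal
(1,2): flips 1 -> legal
(1,3): flips 3 -> legal
(1,4): flips 1 -> legal
(1,5): no bracket -> illegal
(2,1): no bracket -> illegal
(2,5): no bracket -> illegal
(3,4): flips 1 -> legal
(3,5): no bracket -> illegal
(4,1): flips 1 -> legal
(4,4): no bracket -> illegal
(5,1): no bracket -> illegal
(5,2): flips 1 -> legal
(5,3): flips 1 -> legal
B mobility = 7
-- W to move --
(2,0): flips 1 -> legal
(2,1): no bracket -> illegal
(3,0): flips 2 -> legal
(3,4): no bracket -> illegal
(4,0): flips 1 -> legal
(4,1): flips 1 -> legal
(4,4): flips 1 -> legal
(5,2): no bracket -> illegal
(5,3): flips 1 -> legal
(5,4): no bracket -> illegal
W mobility = 6

Answer: B=7 W=6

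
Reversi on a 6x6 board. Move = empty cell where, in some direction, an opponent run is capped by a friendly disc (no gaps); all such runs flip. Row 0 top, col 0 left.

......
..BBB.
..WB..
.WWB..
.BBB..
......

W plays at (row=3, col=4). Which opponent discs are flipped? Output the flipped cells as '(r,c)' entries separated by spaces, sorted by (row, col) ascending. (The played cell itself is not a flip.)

Dir NW: opp run (2,3) (1,2), next='.' -> no flip
Dir N: first cell '.' (not opp) -> no flip
Dir NE: first cell '.' (not opp) -> no flip
Dir W: opp run (3,3) capped by W -> flip
Dir E: first cell '.' (not opp) -> no flip
Dir SW: opp run (4,3), next='.' -> no flip
Dir S: first cell '.' (not opp) -> no flip
Dir SE: first cell '.' (not opp) -> no flip

Answer: (3,3)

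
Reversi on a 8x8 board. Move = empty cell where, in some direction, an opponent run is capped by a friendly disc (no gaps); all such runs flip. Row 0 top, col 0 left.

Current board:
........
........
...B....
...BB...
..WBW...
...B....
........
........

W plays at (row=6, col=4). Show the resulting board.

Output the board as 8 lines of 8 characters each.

Place W at (6,4); scan 8 dirs for brackets.
Dir NW: opp run (5,3) capped by W -> flip
Dir N: first cell '.' (not opp) -> no flip
Dir NE: first cell '.' (not opp) -> no flip
Dir W: first cell '.' (not opp) -> no flip
Dir E: first cell '.' (not opp) -> no flip
Dir SW: first cell '.' (not opp) -> no flip
Dir S: first cell '.' (not opp) -> no flip
Dir SE: first cell '.' (not opp) -> no flip
All flips: (5,3)

Answer: ........
........
...B....
...BB...
..WBW...
...W....
....W...
........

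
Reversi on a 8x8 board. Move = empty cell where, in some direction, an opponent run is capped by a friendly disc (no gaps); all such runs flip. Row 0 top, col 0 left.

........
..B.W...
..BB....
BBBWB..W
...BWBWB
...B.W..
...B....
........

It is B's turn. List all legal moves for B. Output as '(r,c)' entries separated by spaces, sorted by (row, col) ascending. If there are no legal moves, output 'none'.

(0,3): no bracket -> illegal
(0,4): no bracket -> illegal
(0,5): flips 1 -> legal
(1,3): no bracket -> illegal
(1,5): no bracket -> illegal
(2,4): no bracket -> illegal
(2,5): no bracket -> illegal
(2,6): no bracket -> illegal
(2,7): flips 1 -> legal
(3,5): flips 1 -> legal
(3,6): no bracket -> illegal
(4,2): no bracket -> illegal
(5,4): flips 1 -> legal
(5,6): no bracket -> illegal
(5,7): no bracket -> illegal
(6,4): no bracket -> illegal
(6,5): flips 1 -> legal
(6,6): flips 3 -> legal

Answer: (0,5) (2,7) (3,5) (5,4) (6,5) (6,6)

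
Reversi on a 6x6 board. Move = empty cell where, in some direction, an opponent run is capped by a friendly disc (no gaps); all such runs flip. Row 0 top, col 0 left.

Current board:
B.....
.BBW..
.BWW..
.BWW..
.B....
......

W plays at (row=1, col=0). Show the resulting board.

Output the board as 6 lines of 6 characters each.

Answer: B.....
WWWW..
.WWW..
.BWW..
.B....
......

Derivation:
Place W at (1,0); scan 8 dirs for brackets.
Dir NW: edge -> no flip
Dir N: opp run (0,0), next=edge -> no flip
Dir NE: first cell '.' (not opp) -> no flip
Dir W: edge -> no flip
Dir E: opp run (1,1) (1,2) capped by W -> flip
Dir SW: edge -> no flip
Dir S: first cell '.' (not opp) -> no flip
Dir SE: opp run (2,1) capped by W -> flip
All flips: (1,1) (1,2) (2,1)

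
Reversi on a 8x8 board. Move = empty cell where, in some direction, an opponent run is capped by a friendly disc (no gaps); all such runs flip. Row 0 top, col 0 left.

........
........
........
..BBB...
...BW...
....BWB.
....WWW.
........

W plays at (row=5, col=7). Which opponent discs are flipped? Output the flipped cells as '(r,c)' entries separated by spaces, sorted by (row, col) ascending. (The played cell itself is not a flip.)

Dir NW: first cell '.' (not opp) -> no flip
Dir N: first cell '.' (not opp) -> no flip
Dir NE: edge -> no flip
Dir W: opp run (5,6) capped by W -> flip
Dir E: edge -> no flip
Dir SW: first cell 'W' (not opp) -> no flip
Dir S: first cell '.' (not opp) -> no flip
Dir SE: edge -> no flip

Answer: (5,6)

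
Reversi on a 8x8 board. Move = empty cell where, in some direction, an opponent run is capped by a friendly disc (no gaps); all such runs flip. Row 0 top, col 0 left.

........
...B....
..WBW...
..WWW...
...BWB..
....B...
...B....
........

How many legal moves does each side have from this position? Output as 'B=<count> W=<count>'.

-- B to move --
(1,1): no bracket -> illegal
(1,2): no bracket -> illegal
(1,4): flips 3 -> legal
(1,5): no bracket -> illegal
(2,1): flips 2 -> legal
(2,5): flips 2 -> legal
(3,1): flips 1 -> legal
(3,5): flips 1 -> legal
(4,1): flips 1 -> legal
(4,2): no bracket -> illegal
(5,3): no bracket -> illegal
(5,5): no bracket -> illegal
B mobility = 6
-- W to move --
(0,2): flips 1 -> legal
(0,3): flips 2 -> legal
(0,4): flips 1 -> legal
(1,2): flips 1 -> legal
(1,4): flips 1 -> legal
(3,5): no bracket -> illegal
(3,6): no bracket -> illegal
(4,2): flips 1 -> legal
(4,6): flips 1 -> legal
(5,2): flips 1 -> legal
(5,3): flips 1 -> legal
(5,5): no bracket -> illegal
(5,6): flips 1 -> legal
(6,2): no bracket -> illegal
(6,4): flips 1 -> legal
(6,5): flips 2 -> legal
(7,2): no bracket -> illegal
(7,3): no bracket -> illegal
(7,4): no bracket -> illegal
W mobility = 12

Answer: B=6 W=12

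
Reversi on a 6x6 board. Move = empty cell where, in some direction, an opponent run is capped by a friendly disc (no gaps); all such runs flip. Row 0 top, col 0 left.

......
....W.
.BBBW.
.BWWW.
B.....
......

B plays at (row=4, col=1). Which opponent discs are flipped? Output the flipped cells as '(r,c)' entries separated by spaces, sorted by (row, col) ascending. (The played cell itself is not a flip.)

Answer: (3,2)

Derivation:
Dir NW: first cell '.' (not opp) -> no flip
Dir N: first cell 'B' (not opp) -> no flip
Dir NE: opp run (3,2) capped by B -> flip
Dir W: first cell 'B' (not opp) -> no flip
Dir E: first cell '.' (not opp) -> no flip
Dir SW: first cell '.' (not opp) -> no flip
Dir S: first cell '.' (not opp) -> no flip
Dir SE: first cell '.' (not opp) -> no flip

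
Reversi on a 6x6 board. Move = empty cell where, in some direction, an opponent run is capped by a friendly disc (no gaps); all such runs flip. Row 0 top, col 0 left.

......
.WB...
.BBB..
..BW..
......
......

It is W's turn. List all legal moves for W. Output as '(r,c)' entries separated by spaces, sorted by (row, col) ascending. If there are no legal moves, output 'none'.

Answer: (1,3) (3,1)

Derivation:
(0,1): no bracket -> illegal
(0,2): no bracket -> illegal
(0,3): no bracket -> illegal
(1,0): no bracket -> illegal
(1,3): flips 2 -> legal
(1,4): no bracket -> illegal
(2,0): no bracket -> illegal
(2,4): no bracket -> illegal
(3,0): no bracket -> illegal
(3,1): flips 2 -> legal
(3,4): no bracket -> illegal
(4,1): no bracket -> illegal
(4,2): no bracket -> illegal
(4,3): no bracket -> illegal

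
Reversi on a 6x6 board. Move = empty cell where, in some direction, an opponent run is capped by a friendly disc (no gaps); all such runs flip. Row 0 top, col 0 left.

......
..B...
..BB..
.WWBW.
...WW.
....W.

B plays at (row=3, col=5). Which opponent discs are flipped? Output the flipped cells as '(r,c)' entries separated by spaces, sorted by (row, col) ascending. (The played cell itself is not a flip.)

Answer: (3,4)

Derivation:
Dir NW: first cell '.' (not opp) -> no flip
Dir N: first cell '.' (not opp) -> no flip
Dir NE: edge -> no flip
Dir W: opp run (3,4) capped by B -> flip
Dir E: edge -> no flip
Dir SW: opp run (4,4), next='.' -> no flip
Dir S: first cell '.' (not opp) -> no flip
Dir SE: edge -> no flip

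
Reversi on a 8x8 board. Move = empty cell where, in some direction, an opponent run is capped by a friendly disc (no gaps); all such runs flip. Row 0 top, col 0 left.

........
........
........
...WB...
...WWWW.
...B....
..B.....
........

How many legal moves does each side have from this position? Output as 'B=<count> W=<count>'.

Answer: B=6 W=6

Derivation:
-- B to move --
(2,2): no bracket -> illegal
(2,3): flips 2 -> legal
(2,4): no bracket -> illegal
(3,2): flips 1 -> legal
(3,5): flips 1 -> legal
(3,6): no bracket -> illegal
(3,7): no bracket -> illegal
(4,2): no bracket -> illegal
(4,7): no bracket -> illegal
(5,2): flips 1 -> legal
(5,4): flips 1 -> legal
(5,5): no bracket -> illegal
(5,6): flips 1 -> legal
(5,7): no bracket -> illegal
B mobility = 6
-- W to move --
(2,3): flips 1 -> legal
(2,4): flips 1 -> legal
(2,5): flips 1 -> legal
(3,5): flips 1 -> legal
(4,2): no bracket -> illegal
(5,1): no bracket -> illegal
(5,2): no bracket -> illegal
(5,4): no bracket -> illegal
(6,1): no bracket -> illegal
(6,3): flips 1 -> legal
(6,4): no bracket -> illegal
(7,1): flips 2 -> legal
(7,2): no bracket -> illegal
(7,3): no bracket -> illegal
W mobility = 6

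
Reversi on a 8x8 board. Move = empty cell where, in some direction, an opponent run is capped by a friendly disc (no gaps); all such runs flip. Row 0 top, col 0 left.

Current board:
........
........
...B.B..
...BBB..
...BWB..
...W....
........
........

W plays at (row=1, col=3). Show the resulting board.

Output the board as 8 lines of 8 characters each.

Place W at (1,3); scan 8 dirs for brackets.
Dir NW: first cell '.' (not opp) -> no flip
Dir N: first cell '.' (not opp) -> no flip
Dir NE: first cell '.' (not opp) -> no flip
Dir W: first cell '.' (not opp) -> no flip
Dir E: first cell '.' (not opp) -> no flip
Dir SW: first cell '.' (not opp) -> no flip
Dir S: opp run (2,3) (3,3) (4,3) capped by W -> flip
Dir SE: first cell '.' (not opp) -> no flip
All flips: (2,3) (3,3) (4,3)

Answer: ........
...W....
...W.B..
...WBB..
...WWB..
...W....
........
........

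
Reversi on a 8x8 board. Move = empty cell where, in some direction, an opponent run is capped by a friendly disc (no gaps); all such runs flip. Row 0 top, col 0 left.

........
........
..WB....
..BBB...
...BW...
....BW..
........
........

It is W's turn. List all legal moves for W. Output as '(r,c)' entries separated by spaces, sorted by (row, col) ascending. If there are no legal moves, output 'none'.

(1,2): no bracket -> illegal
(1,3): no bracket -> illegal
(1,4): no bracket -> illegal
(2,1): no bracket -> illegal
(2,4): flips 2 -> legal
(2,5): no bracket -> illegal
(3,1): no bracket -> illegal
(3,5): no bracket -> illegal
(4,1): no bracket -> illegal
(4,2): flips 2 -> legal
(4,5): no bracket -> illegal
(5,2): no bracket -> illegal
(5,3): flips 1 -> legal
(6,3): no bracket -> illegal
(6,4): flips 1 -> legal
(6,5): no bracket -> illegal

Answer: (2,4) (4,2) (5,3) (6,4)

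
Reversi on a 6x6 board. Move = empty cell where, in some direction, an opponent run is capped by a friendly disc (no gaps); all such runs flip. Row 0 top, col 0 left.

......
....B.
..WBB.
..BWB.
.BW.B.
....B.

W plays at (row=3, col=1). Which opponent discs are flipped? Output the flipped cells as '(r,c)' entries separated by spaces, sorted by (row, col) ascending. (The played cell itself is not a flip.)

Dir NW: first cell '.' (not opp) -> no flip
Dir N: first cell '.' (not opp) -> no flip
Dir NE: first cell 'W' (not opp) -> no flip
Dir W: first cell '.' (not opp) -> no flip
Dir E: opp run (3,2) capped by W -> flip
Dir SW: first cell '.' (not opp) -> no flip
Dir S: opp run (4,1), next='.' -> no flip
Dir SE: first cell 'W' (not opp) -> no flip

Answer: (3,2)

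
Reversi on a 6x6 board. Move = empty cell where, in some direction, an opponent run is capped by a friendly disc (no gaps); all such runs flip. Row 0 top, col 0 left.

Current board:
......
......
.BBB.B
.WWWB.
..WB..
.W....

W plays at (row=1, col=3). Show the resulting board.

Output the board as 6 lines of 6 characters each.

Place W at (1,3); scan 8 dirs for brackets.
Dir NW: first cell '.' (not opp) -> no flip
Dir N: first cell '.' (not opp) -> no flip
Dir NE: first cell '.' (not opp) -> no flip
Dir W: first cell '.' (not opp) -> no flip
Dir E: first cell '.' (not opp) -> no flip
Dir SW: opp run (2,2) capped by W -> flip
Dir S: opp run (2,3) capped by W -> flip
Dir SE: first cell '.' (not opp) -> no flip
All flips: (2,2) (2,3)

Answer: ......
...W..
.BWW.B
.WWWB.
..WB..
.W....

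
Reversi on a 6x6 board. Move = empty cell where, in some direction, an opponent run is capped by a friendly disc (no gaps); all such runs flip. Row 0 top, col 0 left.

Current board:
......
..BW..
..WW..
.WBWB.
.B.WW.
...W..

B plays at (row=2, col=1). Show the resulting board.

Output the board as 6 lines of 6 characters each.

Place B at (2,1); scan 8 dirs for brackets.
Dir NW: first cell '.' (not opp) -> no flip
Dir N: first cell '.' (not opp) -> no flip
Dir NE: first cell 'B' (not opp) -> no flip
Dir W: first cell '.' (not opp) -> no flip
Dir E: opp run (2,2) (2,3), next='.' -> no flip
Dir SW: first cell '.' (not opp) -> no flip
Dir S: opp run (3,1) capped by B -> flip
Dir SE: first cell 'B' (not opp) -> no flip
All flips: (3,1)

Answer: ......
..BW..
.BWW..
.BBWB.
.B.WW.
...W..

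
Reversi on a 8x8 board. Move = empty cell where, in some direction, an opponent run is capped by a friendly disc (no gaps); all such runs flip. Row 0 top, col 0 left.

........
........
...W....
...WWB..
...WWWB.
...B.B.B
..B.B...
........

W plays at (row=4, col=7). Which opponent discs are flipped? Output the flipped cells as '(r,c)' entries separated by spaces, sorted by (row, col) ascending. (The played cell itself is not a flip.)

Answer: (4,6)

Derivation:
Dir NW: first cell '.' (not opp) -> no flip
Dir N: first cell '.' (not opp) -> no flip
Dir NE: edge -> no flip
Dir W: opp run (4,6) capped by W -> flip
Dir E: edge -> no flip
Dir SW: first cell '.' (not opp) -> no flip
Dir S: opp run (5,7), next='.' -> no flip
Dir SE: edge -> no flip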